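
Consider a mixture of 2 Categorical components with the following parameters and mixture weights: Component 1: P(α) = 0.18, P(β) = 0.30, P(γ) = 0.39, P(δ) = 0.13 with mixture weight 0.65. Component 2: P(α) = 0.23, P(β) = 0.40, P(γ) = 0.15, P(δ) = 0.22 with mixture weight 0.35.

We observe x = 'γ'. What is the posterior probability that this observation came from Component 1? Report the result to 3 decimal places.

0.828

Posterior ∝ prior × likelihood, so P(k | x) ∝ π_k f_k(x); normalise over all components.
Evaluate each component's likelihood at the observed value:
  f_1 = 0.39
  f_2 = 0.15
Weight by the priors:
  π_1·f_1 = 0.65 × 0.39 = 0.2535
  π_2·f_2 = 0.35 × 0.15 = 0.0525
Marginal: 0.2535 + 0.0525 = 0.306
P(Component 1 | 'γ') = 0.2535 / 0.306 ≈ 0.828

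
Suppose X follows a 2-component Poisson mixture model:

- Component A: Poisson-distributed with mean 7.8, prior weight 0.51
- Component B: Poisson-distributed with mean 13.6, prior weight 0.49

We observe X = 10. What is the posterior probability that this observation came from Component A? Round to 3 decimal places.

Apply Bayes' rule: the posterior for each component is proportional to its prior times its likelihood at x.
Poisson probabilities:
  p_A = e^(−7.8)·7.8^10/10! = 0.0941209
  p_B = e^(−13.6)·13.6^10/10! = 0.0739982
Unnormalised posteriors:
  π_A·p_A = 0.51 × 0.0941209 = 0.0480017
  π_B·p_B = 0.49 × 0.0739982 = 0.0362591
Normaliser: 0.0480017 + 0.0362591 = 0.0842608
P(Component A | 10) ≈ 0.570

0.570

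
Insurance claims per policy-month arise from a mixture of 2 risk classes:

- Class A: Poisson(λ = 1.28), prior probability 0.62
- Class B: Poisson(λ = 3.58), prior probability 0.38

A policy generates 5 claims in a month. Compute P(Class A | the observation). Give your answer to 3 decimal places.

0.087

The responsibility of component k is P(Z=k) f_k(x) divided by Σ_j P(Z=j) f_j(x).
Component likelihoods at x = 5 claims:
  f_A = 0.00796107
  f_B = 0.136603
Unnormalised posteriors:
  P(Z=A)·f_A = 0.62 × 0.00796107 = 0.00493587
  P(Z=B)·f_B = 0.38 × 0.136603 = 0.0519091
Marginal: 0.00493587 + 0.0519091 = 0.0568449
Responsibility of Class A: 0.00493587 / 0.0568449 ≈ 0.087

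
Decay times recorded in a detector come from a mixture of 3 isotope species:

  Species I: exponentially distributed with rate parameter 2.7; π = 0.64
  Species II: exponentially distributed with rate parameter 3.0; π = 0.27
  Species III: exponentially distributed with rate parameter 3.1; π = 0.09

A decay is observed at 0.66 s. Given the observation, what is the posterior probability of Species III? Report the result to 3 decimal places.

0.082

The responsibility of component k is π_k f_k(x) divided by Σ_j π_j f_j(x).
Exponential densities:
  f_I = 2.7·e^(−2.7·0.66) = 2.7·e^(−1.7820) = 0.454413
  f_II = 3.0·e^(−3.0·0.66) = 3.0·e^(−1.9800) = 0.414208
  f_III = 3.1·e^(−3.1·0.66) = 3.1·e^(−2.0460) = 0.400678
Unnormalised posteriors:
  π_I·f_I = 0.64 × 0.454413 = 0.290824
  π_II·f_II = 0.27 × 0.414208 = 0.111836
  π_III·f_III = 0.09 × 0.400678 = 0.036061
Denominator: 0.290824 + 0.111836 + 0.036061 = 0.438722
P(Species III | data) = 0.036061 / 0.438722 ≈ 0.082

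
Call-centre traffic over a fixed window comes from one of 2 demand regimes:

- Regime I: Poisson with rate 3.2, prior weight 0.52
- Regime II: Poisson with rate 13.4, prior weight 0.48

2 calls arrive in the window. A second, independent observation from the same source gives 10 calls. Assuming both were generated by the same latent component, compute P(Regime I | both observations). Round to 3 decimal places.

0.964

By Bayes' theorem, P(k | x) = π_k f_k(x) / Σ_j π_j f_j(x).
Since both observations come from the same component, the likelihood for component k is f_k(x₁)·f_k(x₂).
  L_I = [e^(−3.2)·3.2^2/2! = 0.208702] × [0.00126472] = 0.00026395
  L_II = [e^(−13.4)·13.4^2/2! = 0.00013603] × [0.0779361] = 1.06016e-05
Unnormalised posteriors:
  π_I·L_I = 0.52 × 0.00026395 = 0.000137254
  π_II·L_II = 0.48 × 1.06016e-05 = 5.08878e-06
Denominator: 0.000137254 + 5.08878e-06 = 0.000142343
Responsibility of Regime I: 0.000137254 / 0.000142343 ≈ 0.964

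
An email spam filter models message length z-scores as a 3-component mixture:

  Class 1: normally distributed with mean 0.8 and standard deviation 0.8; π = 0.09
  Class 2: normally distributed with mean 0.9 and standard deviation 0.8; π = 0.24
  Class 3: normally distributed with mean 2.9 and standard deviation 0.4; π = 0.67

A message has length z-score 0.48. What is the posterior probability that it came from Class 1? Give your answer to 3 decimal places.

By Bayes' theorem, P(k | x) = π_k f_k(x) / Σ_j π_j f_j(x).
Component likelihoods at x = 0.48:
  f_1 = 0.460338
  f_2 = 0.434479
  f_3 = 1.12388e-08
Multiply by the mixture weights:
  π_1·f_1 = 0.09 × 0.460338 = 0.0414304
  π_2·f_2 = 0.24 × 0.434479 = 0.104275
  π_3·f_3 = 0.67 × 1.12388e-08 = 7.52997e-09
Marginal: 0.0414304 + 0.104275 + 7.52997e-09 = 0.145705
P(Class 1 | 0.48) = 0.0414304 / 0.145705 ≈ 0.284

0.284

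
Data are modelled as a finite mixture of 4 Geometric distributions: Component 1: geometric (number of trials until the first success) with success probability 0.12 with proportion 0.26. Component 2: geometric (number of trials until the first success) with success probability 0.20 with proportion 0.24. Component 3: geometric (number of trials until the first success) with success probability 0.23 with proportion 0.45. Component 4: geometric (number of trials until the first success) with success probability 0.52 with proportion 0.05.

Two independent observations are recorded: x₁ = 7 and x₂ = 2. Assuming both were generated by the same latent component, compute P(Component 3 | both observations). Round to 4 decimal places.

0.5133

Apply Bayes' rule: the posterior for each component is proportional to its prior times its likelihood at x.
Since both observations come from the same component, the likelihood for component k is f_k(x₁)·f_k(x₂).
  f_1 = [0.0557285] × [0.1056] = 0.00588493
  f_2 = [0.0524288] × [0.16] = 0.00838861
  f_3 = [0.0479371] × [0.1771] = 0.00848967
  f_4 = [0.00635991] × [0.2496] = 0.00158743
Prior × likelihood for each component:
  P(Z=1)·f_1 = 0.26 × 0.00588493 = 0.00153008
  P(Z=2)·f_2 = 0.24 × 0.00838861 = 0.00201327
  P(Z=3)·f_3 = 0.45 × 0.00848967 = 0.00382035
  P(Z=4)·f_4 = 0.05 × 0.00158743 = 7.93716e-05
Normaliser: 0.00153008 + 0.00201327 + 0.00382035 + 7.93716e-05 = 0.00744307
P(Component 3 | x₁,x₂) = 0.00382035 / 0.00744307 ≈ 0.5133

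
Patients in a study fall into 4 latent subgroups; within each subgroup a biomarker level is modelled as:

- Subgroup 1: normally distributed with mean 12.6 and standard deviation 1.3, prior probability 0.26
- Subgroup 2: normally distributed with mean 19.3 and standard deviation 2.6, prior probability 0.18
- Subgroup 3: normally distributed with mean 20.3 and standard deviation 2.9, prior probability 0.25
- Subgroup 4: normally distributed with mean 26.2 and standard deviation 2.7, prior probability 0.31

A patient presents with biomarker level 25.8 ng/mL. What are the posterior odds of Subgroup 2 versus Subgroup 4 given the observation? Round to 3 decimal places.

Posterior odds = (P(Z=i) f_i(x)) / (P(Z=j) f_j(x)); the normalising sum cancels.
Component likelihoods at x = 25.8 ng/mL:
  p_1 = (1/(1.3·√(2π)))·exp(−(25.8−12.6)²/(2·1.3²)) = 0.306879·exp(-51.55030) = 1.25591e-23
  p_2 = (1/(2.6·√(2π)))·exp(−(25.8−19.3)²/(2·2.6²)) = 0.153439·exp(-3.12500) = 0.00674165
  p_3 = (1/(2.9·√(2π)))·exp(−(25.8−20.3)²/(2·2.9²)) = 0.137566·exp(-1.79845) = 0.0227747
  p_4 = (1/(2.7·√(2π)))·exp(−(25.8−26.2)²/(2·2.7²)) = 0.147756·exp(-0.01097) = 0.146144
Posterior odds = (P(Z=2)·p_2) / (P(Z=4)·p_4) = (0.18·0.00674165) / (0.31·0.146144) = 0.0012135 / 0.0453046 ≈ 0.027

0.027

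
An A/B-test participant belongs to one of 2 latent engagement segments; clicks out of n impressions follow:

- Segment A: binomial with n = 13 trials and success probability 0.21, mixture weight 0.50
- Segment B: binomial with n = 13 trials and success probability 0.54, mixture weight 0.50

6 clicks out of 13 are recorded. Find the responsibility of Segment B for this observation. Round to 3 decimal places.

0.868

Apply Bayes' rule: the posterior for each component is proportional to its prior times its likelihood at x.
Binomial probabilities:
  L_A = 0.0282633
  L_B = 0.185432
Prior × likelihood for each component:
  π_A·L_A = 0.50 × 0.0282633 = 0.0141316
  π_B·L_B = 0.50 × 0.185432 = 0.092716
Marginal: 0.0141316 + 0.092716 = 0.106848
P(Segment B | 6 clicks out of 13) = 0.092716 / 0.106848 ≈ 0.868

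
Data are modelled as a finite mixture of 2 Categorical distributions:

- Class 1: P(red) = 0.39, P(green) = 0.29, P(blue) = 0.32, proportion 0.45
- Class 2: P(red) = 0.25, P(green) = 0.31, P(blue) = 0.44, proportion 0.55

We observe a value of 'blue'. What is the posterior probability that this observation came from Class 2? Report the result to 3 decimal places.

By Bayes' theorem, P(k | x) = w_k f_k(x) / Σ_j w_j f_j(x).
Component likelihoods at x = 'blue':
  L_1 = P(blue | comp) = 0.32
  L_2 = P(blue | comp) = 0.44
Prior × likelihood for each component:
  w_1·L_1 = 0.45 × 0.32 = 0.144
  w_2·L_2 = 0.55 × 0.44 = 0.242
Evidence: 0.144 + 0.242 = 0.386
Responsibility of Class 2: 0.242 / 0.386 ≈ 0.627

0.627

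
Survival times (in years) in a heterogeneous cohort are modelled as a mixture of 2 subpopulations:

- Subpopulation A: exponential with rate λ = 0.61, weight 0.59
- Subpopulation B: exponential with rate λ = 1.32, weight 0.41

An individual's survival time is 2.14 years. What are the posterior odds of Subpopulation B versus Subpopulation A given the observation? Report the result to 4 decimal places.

Only the two components matter; the odds are (w_i f_i(x)) / (w_j f_j(x)).
Evaluate each component's likelihood at the observed value:
  p_A = 0.165349
  p_B = 0.0783031
0.0321043 / 0.097556 ≈ 0.3291

0.3291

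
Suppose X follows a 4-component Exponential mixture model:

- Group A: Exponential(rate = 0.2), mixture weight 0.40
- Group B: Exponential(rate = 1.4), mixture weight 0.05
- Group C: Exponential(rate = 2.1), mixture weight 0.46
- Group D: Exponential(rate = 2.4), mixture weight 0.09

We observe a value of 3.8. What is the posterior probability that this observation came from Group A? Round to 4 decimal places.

0.9817

Posterior ∝ prior × likelihood, so P(k | x) ∝ π_k f_k(x); normalise over all components.
Component likelihoods at x = 3.8:
  f_A = 0.0935333
  f_B = 0.00684986
  f_C = 0.000718703
  f_D = 0.000262691
Prior × likelihood for each component:
  π_A·f_A = 0.40 × 0.0935333 = 0.0374133
  π_B·f_B = 0.05 × 0.00684986 = 0.000342493
  π_C·f_C = 0.46 × 0.000718703 = 0.000330603
  π_D·f_D = 0.09 × 0.000262691 = 2.36422e-05
Sum: 0.0374133 + 0.000342493 + 0.000330603 + 2.36422e-05 = 0.0381101
So the posterior for Group A is 0.0374133 / 0.0381101 ≈ 0.9817.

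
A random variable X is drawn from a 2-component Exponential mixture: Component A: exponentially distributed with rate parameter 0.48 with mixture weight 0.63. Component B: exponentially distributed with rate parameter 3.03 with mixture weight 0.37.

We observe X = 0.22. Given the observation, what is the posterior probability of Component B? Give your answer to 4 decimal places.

The responsibility of component k is w_k f_k(x) divided by Σ_j w_j f_j(x).
Component likelihoods at x = 0.22:
  L_A = 0.48·e^(−0.48·0.22) = 0.48·e^(−0.1056) = 0.431897
  L_B = 3.03·e^(−3.03·0.22) = 3.03·e^(−0.6666) = 1.55576
Multiply by the mixture weights:
  w_A·L_A = 0.63 × 0.431897 = 0.272095
  w_B·L_B = 0.37 × 1.55576 = 0.57563
Marginal: 0.272095 + 0.57563 = 0.847725
So the posterior for Component B is 0.57563 / 0.847725 ≈ 0.6790.

0.6790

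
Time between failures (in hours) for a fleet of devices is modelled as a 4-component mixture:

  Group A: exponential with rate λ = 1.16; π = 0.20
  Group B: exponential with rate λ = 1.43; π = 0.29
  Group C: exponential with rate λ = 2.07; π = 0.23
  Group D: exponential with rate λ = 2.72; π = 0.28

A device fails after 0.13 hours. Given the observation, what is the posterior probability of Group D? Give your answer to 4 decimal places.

0.3707

Posterior ∝ prior × likelihood, so P(k | x) ∝ π_k f_k(x); normalise over all components.
Exponential densities:
  f_A = 0.997623
  f_B = 1.18741
  f_C = 1.58162
  f_D = 1.90986
Weight by the priors:
  π_A·f_A = 0.20 × 0.997623 = 0.199525
  π_B·f_B = 0.29 × 1.18741 = 0.344349
  π_C·f_C = 0.23 × 1.58162 = 0.363772
  π_D·f_D = 0.28 × 1.90986 = 0.534762
Normaliser: 0.199525 + 0.344349 + 0.363772 + 0.534762 = 1.44241
P(Group D | data) ≈ 0.3707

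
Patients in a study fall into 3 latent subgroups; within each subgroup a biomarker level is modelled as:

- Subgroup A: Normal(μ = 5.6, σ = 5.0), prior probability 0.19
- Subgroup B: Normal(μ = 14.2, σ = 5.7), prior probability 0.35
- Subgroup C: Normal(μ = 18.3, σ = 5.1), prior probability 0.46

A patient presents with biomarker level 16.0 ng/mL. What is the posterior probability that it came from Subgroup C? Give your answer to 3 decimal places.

P(component k | x) = π_k·f_k(x) / marginal(x), where marginal(x) = Σ_j π_j·f_j(x).
Component likelihoods at x = 16.0 ng/mL:
  p_A = (1/(5.0·√(2π)))·exp(−(16.0−5.6)²/(2·5.0²)) = 0.079788·exp(-2.16320) = 0.00917222
  p_B = (1/(5.7·√(2π)))·exp(−(16.0−14.2)²/(2·5.7²)) = 0.069990·exp(-0.04986) = 0.0665856
  p_C = (1/(5.1·√(2π)))·exp(−(16.0−18.3)²/(2·5.1²)) = 0.078224·exp(-0.10169) = 0.0706603
Weight by the priors:
  π_A·p_A = 0.19 × 0.00917222 = 0.00174272
  π_B·p_B = 0.35 × 0.0665856 = 0.023305
  π_C·p_C = 0.46 × 0.0706603 = 0.0325038
Sum: 0.00174272 + 0.023305 + 0.0325038 = 0.0575515
P(Subgroup C | 16.0 ng/mL) = 0.0325038 / 0.0575515 ≈ 0.565

0.565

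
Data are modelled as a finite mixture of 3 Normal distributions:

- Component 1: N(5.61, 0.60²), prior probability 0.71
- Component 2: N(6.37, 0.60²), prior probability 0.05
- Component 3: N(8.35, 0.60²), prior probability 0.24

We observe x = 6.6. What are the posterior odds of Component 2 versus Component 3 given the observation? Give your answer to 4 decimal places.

13.6179

The posterior odds equal the prior odds times the likelihood ratio: (w_i/w_j)·(f_i(x)/f_j(x)).
Evaluate each component's likelihood at the observed value:
  f_1 = (1/(0.60·√(2π)))·exp(−(6.6−5.61)²/(2·0.60²)) = 0.664904·exp(-1.36125) = 0.170442
  f_2 = (1/(0.60·√(2π)))·exp(−(6.6−6.37)²/(2·0.60²)) = 0.664904·exp(-0.07347) = 0.617803
  f_3 = (1/(0.60·√(2π)))·exp(−(6.6−8.35)²/(2·0.60²)) = 0.664904·exp(-4.25347) = 0.00945147
Odds = (0.05/0.24) × (0.617803/0.00945147) = 0.208333 × 65.3659 ≈ 13.6179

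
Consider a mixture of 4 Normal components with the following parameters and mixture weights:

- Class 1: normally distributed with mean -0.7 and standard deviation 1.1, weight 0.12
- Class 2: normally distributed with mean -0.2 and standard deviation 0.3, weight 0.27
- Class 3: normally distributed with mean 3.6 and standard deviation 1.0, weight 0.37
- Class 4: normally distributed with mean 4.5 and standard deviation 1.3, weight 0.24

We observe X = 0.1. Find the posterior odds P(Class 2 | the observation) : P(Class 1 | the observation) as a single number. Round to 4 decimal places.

Posterior odds = (π_i f_i(x)) / (π_j f_j(x)); the normalising sum cancels.
Evaluate each component's likelihood at the observed value:
  f_1 = 0.278396
  f_2 = 0.806569
  f_3 = 0.000872683
  f_4 = 0.000998643
Posterior odds = (π_2·f_2) / (π_1·f_1) = (0.27·0.806569) / (0.12·0.278396) = 0.217774 / 0.0334075 ≈ 6.5187

6.5187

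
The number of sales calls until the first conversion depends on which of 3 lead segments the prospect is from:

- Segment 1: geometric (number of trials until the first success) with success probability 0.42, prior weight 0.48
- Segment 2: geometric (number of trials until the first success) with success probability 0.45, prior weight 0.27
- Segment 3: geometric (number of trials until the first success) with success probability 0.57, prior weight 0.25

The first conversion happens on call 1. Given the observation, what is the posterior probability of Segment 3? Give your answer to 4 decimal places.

0.3061

By Bayes' theorem, P(k | x) = P(Z=k) f_k(x) / Σ_j P(Z=j) f_j(x).
Evaluate each component's likelihood at the observed value:
  L_1 = 0.42
  L_2 = 0.45
  L_3 = 0.57
Prior × likelihood for each component:
  P(Z=1)·L_1 = 0.48 × 0.42 = 0.2016
  P(Z=2)·L_2 = 0.27 × 0.45 = 0.1215
  P(Z=3)·L_3 = 0.25 × 0.57 = 0.1425
Denominator: 0.2016 + 0.1215 + 0.1425 = 0.4656
P(Segment 3 | x) ≈ 0.3061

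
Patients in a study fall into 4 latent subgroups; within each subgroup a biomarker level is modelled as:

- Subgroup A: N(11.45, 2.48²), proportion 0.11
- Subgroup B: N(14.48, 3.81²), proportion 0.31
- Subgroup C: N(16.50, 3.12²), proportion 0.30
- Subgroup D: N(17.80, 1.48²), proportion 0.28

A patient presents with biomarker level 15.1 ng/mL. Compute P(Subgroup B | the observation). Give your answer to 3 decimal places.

By Bayes' theorem, P(k | x) = w_k f_k(x) / Σ_j w_j f_j(x).
Component likelihoods at x = 15.1 ng/mL:
  L_A = 0.0544617
  L_B = 0.103332
  L_C = 0.11562
  L_D = 0.0510444
Multiply by the mixture weights:
  w_A·L_A = 0.11 × 0.0544617 = 0.00599079
  w_B·L_B = 0.31 × 0.103332 = 0.0320329
  w_C·L_C = 0.30 × 0.11562 = 0.034686
  w_D·L_D = 0.28 × 0.0510444 = 0.0142924
Sum: 0.00599079 + 0.0320329 + 0.034686 + 0.0142924 = 0.0870022
So the posterior for Subgroup B is 0.0320329 / 0.0870022 ≈ 0.368.

0.368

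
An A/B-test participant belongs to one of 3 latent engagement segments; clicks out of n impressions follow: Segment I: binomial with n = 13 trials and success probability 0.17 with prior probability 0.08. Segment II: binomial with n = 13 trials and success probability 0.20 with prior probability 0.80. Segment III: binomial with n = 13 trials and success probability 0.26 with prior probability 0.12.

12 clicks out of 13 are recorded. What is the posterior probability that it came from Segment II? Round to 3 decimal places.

Posterior ∝ prior × likelihood, so P(k | x) ∝ P(Z=k) f_k(x); normalise over all components.
Evaluate each component's likelihood at the observed value:
  f_I = 6.28649e-09
  f_II = 4.25984e-08
  f_III = 9.18027e-07
Multiply by the mixture weights:
  P(Z=I)·f_I = 0.08 × 6.28649e-09 = 5.0292e-10
  P(Z=II)·f_II = 0.80 × 4.25984e-08 = 3.40787e-08
  P(Z=III)·f_III = 0.12 × 9.18027e-07 = 1.10163e-07
Sum: 5.0292e-10 + 3.40787e-08 + 1.10163e-07 = 1.44745e-07
P(Segment II | data) = 3.40787e-08 / 1.44745e-07 ≈ 0.235

0.235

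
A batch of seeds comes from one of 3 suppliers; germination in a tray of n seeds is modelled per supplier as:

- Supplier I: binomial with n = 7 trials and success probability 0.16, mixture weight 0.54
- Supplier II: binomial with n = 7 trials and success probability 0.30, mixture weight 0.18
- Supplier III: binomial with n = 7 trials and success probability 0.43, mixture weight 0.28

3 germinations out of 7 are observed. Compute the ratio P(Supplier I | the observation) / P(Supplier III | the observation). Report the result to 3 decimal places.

Since P(k|x) ∝ P(Z=k) f_k(x), the posterior odds are P(Z=i) f_i(x) / (P(Z=j) f_j(x)).
Binomial probabilities:
  p_I = C(7,3)·0.16^3·0.84^4 = 35·0.004096·0.497871 = 0.0713748
  p_II = C(7,3)·0.30^3·0.70^4 = 35·0.027·0.2401 = 0.226894
  p_III = C(7,3)·0.43^3·0.57^4 = 35·0.079507·0.10556 = 0.293747
Posterior odds = (P(Z=I)·p_I) / (P(Z=III)·p_III) = (0.54·0.0713748) / (0.28·0.293747) = 0.0385424 / 0.082249 ≈ 0.469

0.469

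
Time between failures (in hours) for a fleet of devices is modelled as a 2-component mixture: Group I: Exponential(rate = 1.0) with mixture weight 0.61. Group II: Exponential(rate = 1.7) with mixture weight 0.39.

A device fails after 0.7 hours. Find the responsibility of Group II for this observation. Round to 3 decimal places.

The responsibility of component k is π_k f_k(x) divided by Σ_j π_j f_j(x).
Component likelihoods at x = 0.7 hours:
  L_I = 1.0·e^(−1.0·0.7) = 1.0·e^(−0.7000) = 0.496585
  L_II = 1.7·e^(−1.7·0.7) = 1.7·e^(−1.1900) = 0.517176
Unnormalised posteriors:
  π_I·L_I = 0.61 × 0.496585 = 0.302917
  π_II·L_II = 0.39 × 0.517176 = 0.201699
Normaliser: 0.302917 + 0.201699 = 0.504616
P(Group II | the observation) ≈ 0.400

0.400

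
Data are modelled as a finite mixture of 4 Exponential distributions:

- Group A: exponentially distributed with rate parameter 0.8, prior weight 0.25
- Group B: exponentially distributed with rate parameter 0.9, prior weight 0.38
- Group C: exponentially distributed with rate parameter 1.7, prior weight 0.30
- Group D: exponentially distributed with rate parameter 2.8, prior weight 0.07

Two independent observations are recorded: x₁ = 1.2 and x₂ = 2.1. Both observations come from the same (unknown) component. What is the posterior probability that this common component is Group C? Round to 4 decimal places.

0.1043

Apply Bayes' rule: the posterior for each component is proportional to its prior times its likelihood at x.
Since both observations come from the same component, the likelihood for component k is f_k(x₁)·f_k(x₂).
  L_A = [0.8·e^(−0.8·1.2) = 0.8·e^(−0.9600) = 0.306314] × [0.149099] = 0.0456712
  L_B = [0.9·e^(−0.9·1.2) = 0.9·e^(−1.0800) = 0.305636] × [0.135965] = 0.0415557
  L_C = [1.7·e^(−1.7·1.2) = 1.7·e^(−2.0400) = 0.221049] × [0.047865] = 0.0105805
  L_D = [2.8·e^(−2.8·1.2) = 2.8·e^(−3.3600) = 0.0972587] × [0.0078254] = 0.000761088
Weight by the priors:
  π_A·L_A = 0.25 × 0.0456712 = 0.0114178
  π_B·L_B = 0.38 × 0.0415557 = 0.0157912
  π_C·L_C = 0.30 × 0.0105805 = 0.00317415
  π_D·L_D = 0.07 × 0.000761088 = 5.32762e-05
Sum: 0.0114178 + 0.0157912 + 0.00317415 + 5.32762e-05 = 0.0304364
So the posterior for Group C is 0.00317415 / 0.0304364 ≈ 0.1043.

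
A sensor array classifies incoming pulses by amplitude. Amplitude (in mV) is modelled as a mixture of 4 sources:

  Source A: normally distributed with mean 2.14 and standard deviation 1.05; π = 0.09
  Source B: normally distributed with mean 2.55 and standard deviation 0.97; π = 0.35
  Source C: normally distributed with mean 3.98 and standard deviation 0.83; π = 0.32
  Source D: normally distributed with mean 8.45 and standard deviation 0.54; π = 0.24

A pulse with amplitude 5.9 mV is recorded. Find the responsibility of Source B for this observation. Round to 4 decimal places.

Apply Bayes' rule: the posterior for each component is proportional to its prior times its likelihood at x.
Evaluate each component's likelihood at the observed value:
  f_A = 0.000624013
  f_B = 0.00105714
  f_C = 0.0331014
  f_D = 1.06235e-05
Weight by the priors:
  P(Z=A)·f_A = 0.09 × 0.000624013 = 5.61612e-05
  P(Z=B)·f_B = 0.35 × 0.00105714 = 0.00037
  P(Z=C)·f_C = 0.32 × 0.0331014 = 0.0105925
  P(Z=D)·f_D = 0.24 × 1.06235e-05 = 2.54964e-06
Marginal: 5.61612e-05 + 0.00037 + 0.0105925 + 2.54964e-06 = 0.0110212
So the posterior for Source B is 0.00037 / 0.0110212 ≈ 0.0336.

0.0336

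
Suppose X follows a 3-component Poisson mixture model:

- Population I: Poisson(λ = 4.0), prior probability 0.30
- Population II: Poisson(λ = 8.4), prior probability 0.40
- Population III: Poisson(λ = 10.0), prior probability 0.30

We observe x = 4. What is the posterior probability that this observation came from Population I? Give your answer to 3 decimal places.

The responsibility of component k is π_k f_k(x) divided by Σ_j π_j f_j(x).
Component likelihoods at x = 4:
  L_I = e^(−4.0)·4.0^4/4! = 0.195367
  L_II = e^(−8.4)·8.4^4/4! = 0.0466479
  L_III = e^(−10.0)·10.0^4/4! = 0.0189166
Weight by the priors:
  π_I·L_I = 0.30 × 0.195367 = 0.05861
  π_II·L_II = 0.40 × 0.0466479 = 0.0186592
  π_III·L_III = 0.30 × 0.0189166 = 0.00567499
Normaliser: 0.05861 + 0.0186592 + 0.00567499 = 0.0829442
P(Population I | x) = 0.05861 / 0.0829442 ≈ 0.707

0.707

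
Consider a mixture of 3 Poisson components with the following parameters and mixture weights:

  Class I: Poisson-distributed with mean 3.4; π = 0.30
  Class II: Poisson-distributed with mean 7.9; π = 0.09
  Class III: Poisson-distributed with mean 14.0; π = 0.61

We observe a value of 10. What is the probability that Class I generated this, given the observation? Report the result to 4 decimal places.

P(component k | x) = π_k·f_k(x) / marginal(x), where marginal(x) = Σ_j π_j·f_j(x).
Evaluate each component's likelihood at the observed value:
  L_I = e^(−3.4)·3.4^10/10! = 0.00189856
  L_II = e^(−7.9)·7.9^10/10! = 0.0967345
  L_III = e^(−14.0)·14.0^10/10! = 0.0662818
Multiply by the mixture weights:
  π_I·L_I = 0.30 × 0.00189856 = 0.000569569
  π_II·L_II = 0.09 × 0.0967345 = 0.00870611
  π_III·L_III = 0.61 × 0.0662818 = 0.0404319
Sum: 0.000569569 + 0.00870611 + 0.0404319 = 0.0497076
Responsibility of Class I: 0.000569569 / 0.0497076 ≈ 0.0115

0.0115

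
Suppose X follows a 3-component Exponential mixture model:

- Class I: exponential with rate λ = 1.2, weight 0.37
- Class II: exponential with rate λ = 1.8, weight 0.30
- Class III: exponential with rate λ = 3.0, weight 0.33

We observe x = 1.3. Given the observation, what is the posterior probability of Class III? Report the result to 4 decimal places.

P(component k | x) = P(Z=k)·f_k(x) / marginal(x), where marginal(x) = Σ_j P(Z=j)·f_j(x).
Evaluate each component's likelihood at the observed value:
  p_I = 1.2·e^(−1.2·1.3) = 1.2·e^(−1.5600) = 0.252163
  p_II = 1.8·e^(−1.8·1.3) = 1.8·e^(−2.3400) = 0.17339
  p_III = 3.0·e^(−3.0·1.3) = 3.0·e^(−3.9000) = 0.0607257
Unnormalised posteriors:
  P(Z=I)·p_I = 0.37 × 0.252163 = 0.0933004
  P(Z=II)·p_II = 0.30 × 0.17339 = 0.0520169
  P(Z=III)·p_III = 0.33 × 0.0607257 = 0.0200395
Evidence: 0.0933004 + 0.0520169 + 0.0200395 = 0.165357
Responsibility of Class III: 0.0200395 / 0.165357 ≈ 0.1212

0.1212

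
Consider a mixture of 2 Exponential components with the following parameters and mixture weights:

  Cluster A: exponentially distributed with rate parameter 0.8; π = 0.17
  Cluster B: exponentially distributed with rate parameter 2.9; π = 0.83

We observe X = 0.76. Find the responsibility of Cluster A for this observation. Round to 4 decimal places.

0.2180

Apply Bayes' rule: the posterior for each component is proportional to its prior times its likelihood at x.
Evaluate each component's likelihood at the observed value:
  p_A = 0.8·e^(−0.8·0.76) = 0.8·e^(−0.6080) = 0.435551
  p_B = 2.9·e^(−2.9·0.76) = 2.9·e^(−2.2040) = 0.320046
Unnormalised posteriors:
  P(Z=A)·p_A = 0.17 × 0.435551 = 0.0740437
  P(Z=B)·p_B = 0.83 × 0.320046 = 0.265639
Normaliser: 0.0740437 + 0.265639 = 0.339682
P(Cluster A | 0.76) = 0.0740437 / 0.339682 ≈ 0.2180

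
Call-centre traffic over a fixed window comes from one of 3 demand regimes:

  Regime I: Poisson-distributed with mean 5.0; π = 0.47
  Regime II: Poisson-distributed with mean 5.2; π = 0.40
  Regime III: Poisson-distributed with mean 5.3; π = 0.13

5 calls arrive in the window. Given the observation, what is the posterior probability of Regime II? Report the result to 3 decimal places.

By Bayes' theorem, P(k | x) = P(Z=k) f_k(x) / Σ_j P(Z=j) f_j(x).
Component likelihoods at x = 5 calls:
  L_I = 0.175467
  L_II = 0.174785
  L_III = 0.173955
Prior × likelihood for each component:
  P(Z=I)·L_I = 0.47 × 0.175467 = 0.0824697
  P(Z=II)·L_II = 0.40 × 0.174785 = 0.069914
  P(Z=III)·L_III = 0.13 × 0.173955 = 0.0226142
Normaliser: 0.0824697 + 0.069914 + 0.0226142 = 0.174998
Responsibility of Regime II: 0.069914 / 0.174998 ≈ 0.400

0.400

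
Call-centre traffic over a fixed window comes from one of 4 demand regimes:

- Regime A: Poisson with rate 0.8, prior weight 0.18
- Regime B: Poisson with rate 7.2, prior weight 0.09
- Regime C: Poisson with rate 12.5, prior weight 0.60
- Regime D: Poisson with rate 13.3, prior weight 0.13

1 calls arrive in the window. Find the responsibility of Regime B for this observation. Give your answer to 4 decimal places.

0.0074

Posterior ∝ prior × likelihood, so P(k | x) ∝ π_k f_k(x); normalise over all components.
Component likelihoods at x = 1 calls:
  L_A = e^(−0.8)·0.8^1/1! = 0.359463
  L_B = e^(−7.2)·7.2^1/1! = 0.00537542
  L_C = e^(−12.5)·12.5^1/1! = 4.65832e-05
  L_D = e^(−13.3)·13.3^1/1! = 2.22708e-05
Weight by the priors:
  π_A·L_A = 0.18 × 0.359463 = 0.0647034
  π_B·L_B = 0.09 × 0.00537542 = 0.000483788
  π_C·L_C = 0.60 × 4.65832e-05 = 2.79499e-05
  π_D·L_D = 0.13 × 2.22708e-05 = 2.8952e-06
Sum: 0.0647034 + 0.000483788 + 2.79499e-05 + 2.8952e-06 = 0.065218
P(Regime B | 1 calls) = 0.000483788 / 0.065218 ≈ 0.0074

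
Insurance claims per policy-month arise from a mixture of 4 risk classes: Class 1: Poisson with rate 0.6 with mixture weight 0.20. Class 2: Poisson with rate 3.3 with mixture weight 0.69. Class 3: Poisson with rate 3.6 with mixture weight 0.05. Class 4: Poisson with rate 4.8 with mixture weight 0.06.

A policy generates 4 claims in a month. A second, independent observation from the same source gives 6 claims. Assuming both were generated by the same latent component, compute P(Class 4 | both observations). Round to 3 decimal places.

0.144

By Bayes' theorem, P(k | x) = P(Z=k) f_k(x) / Σ_j P(Z=j) f_j(x).
Since both observations come from the same component, the likelihood for component k is f_k(x₁)·f_k(x₂).
  p_1 = [0.00296358] × [3.5563e-05] = 1.05394e-07
  p_2 = [0.182252] × [0.0661575] = 0.0120574
  p_3 = [0.191222] × [0.0826081] = 0.0157965
  p_4 = [0.182029] × [0.139798] = 0.0254473
Prior × likelihood for each component:
  P(Z=1)·p_1 = 0.20 × 1.05394e-07 = 2.10788e-08
  P(Z=2)·p_2 = 0.69 × 0.0120574 = 0.00831958
  P(Z=3)·p_3 = 0.05 × 0.0157965 = 0.000789825
  P(Z=4)·p_4 = 0.06 × 0.0254473 = 0.00152684
Evidence: 2.10788e-08 + 0.00831958 + 0.000789825 + 0.00152684 = 0.0106363
P(Class 4 | x₁,x₂) = 0.00152684 / 0.0106363 ≈ 0.144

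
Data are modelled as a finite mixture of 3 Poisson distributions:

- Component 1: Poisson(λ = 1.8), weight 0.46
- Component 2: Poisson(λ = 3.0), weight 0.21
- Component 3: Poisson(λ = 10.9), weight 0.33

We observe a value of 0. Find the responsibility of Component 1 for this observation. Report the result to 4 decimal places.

0.8791

The responsibility of component k is P(Z=k) f_k(x) divided by Σ_j P(Z=j) f_j(x).
Poisson probabilities:
  L_1 = e^(−1.8)·1.8^0/0! = 0.165299
  L_2 = e^(−3.0)·3.0^0/0! = 0.0497871
  L_3 = e^(−10.9)·10.9^0/0! = 1.84582e-05
Multiply by the mixture weights:
  P(Z=1)·L_1 = 0.46 × 0.165299 = 0.0760375
  P(Z=2)·L_2 = 0.21 × 0.0497871 = 0.0104553
  P(Z=3)·L_3 = 0.33 × 1.84582e-05 = 6.09122e-06
Marginal: 0.0760375 + 0.0104553 + 6.09122e-06 = 0.0864989
So the posterior for Component 1 is 0.0760375 / 0.0864989 ≈ 0.8791.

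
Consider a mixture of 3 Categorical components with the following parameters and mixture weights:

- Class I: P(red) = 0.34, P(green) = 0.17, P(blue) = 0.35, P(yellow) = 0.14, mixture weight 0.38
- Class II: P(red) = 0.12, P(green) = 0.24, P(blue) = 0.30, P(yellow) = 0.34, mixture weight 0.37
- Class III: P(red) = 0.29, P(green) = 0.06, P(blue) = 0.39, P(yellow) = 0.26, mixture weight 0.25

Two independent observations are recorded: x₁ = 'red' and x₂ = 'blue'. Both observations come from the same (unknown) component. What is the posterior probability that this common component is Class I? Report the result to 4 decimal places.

Apply Bayes' rule: the posterior for each component is proportional to its prior times its likelihood at x.
Since both observations come from the same component, the likelihood for component k is f_k(x₁)·f_k(x₂).
  f_I = [0.34] × [0.35] = 0.119
  f_II = [0.12] × [0.3] = 0.036
  f_III = [0.29] × [0.39] = 0.1131
Unnormalised posteriors:
  P(Z=I)·f_I = 0.38 × 0.119 = 0.04522
  P(Z=II)·f_II = 0.37 × 0.036 = 0.01332
  P(Z=III)·f_III = 0.25 × 0.1131 = 0.028275
Denominator: 0.04522 + 0.01332 + 0.028275 = 0.086815
Responsibility of Class I: 0.04522 / 0.086815 ≈ 0.5209

0.5209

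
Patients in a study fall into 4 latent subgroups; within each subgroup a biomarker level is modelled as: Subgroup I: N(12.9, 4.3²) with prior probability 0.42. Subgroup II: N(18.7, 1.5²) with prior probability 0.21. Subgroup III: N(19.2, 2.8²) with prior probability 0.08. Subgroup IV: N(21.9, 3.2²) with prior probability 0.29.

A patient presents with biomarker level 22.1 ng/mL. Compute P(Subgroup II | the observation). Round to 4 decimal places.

0.0839

Posterior ∝ prior × likelihood, so P(k | x) ∝ w_k f_k(x); normalise over all components.
Normal densities:
  L_I = 0.00940646
  L_II = 0.0203781
  L_III = 0.0833331
  L_IV = 0.124426
Prior × likelihood for each component:
  w_I·L_I = 0.42 × 0.00940646 = 0.00395071
  w_II·L_II = 0.21 × 0.0203781 = 0.00427941
  w_III·L_III = 0.08 × 0.0833331 = 0.00666664
  w_IV·L_IV = 0.29 × 0.124426 = 0.0360836
Sum: 0.00395071 + 0.00427941 + 0.00666664 + 0.0360836 = 0.0509804
So the posterior for Subgroup II is 0.00427941 / 0.0509804 ≈ 0.0839.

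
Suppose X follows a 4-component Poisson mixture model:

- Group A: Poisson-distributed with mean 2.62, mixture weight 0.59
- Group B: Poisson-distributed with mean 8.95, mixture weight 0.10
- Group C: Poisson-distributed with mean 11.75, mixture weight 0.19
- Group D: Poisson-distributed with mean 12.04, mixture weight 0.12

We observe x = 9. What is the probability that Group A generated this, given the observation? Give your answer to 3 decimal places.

P(component k | x) = π_k·f_k(x) / marginal(x), where marginal(x) = Σ_j π_j·f_j(x).
Component likelihoods at x = 9:
  p_A = 0.00116707
  p_B = 0.131737
  p_C = 0.0928149
  p_D = 0.0864908
Prior × likelihood for each component:
  π_A·p_A = 0.59 × 0.00116707 = 0.000688572
  π_B·p_B = 0.10 × 0.131737 = 0.0131737
  π_C·p_C = 0.19 × 0.0928149 = 0.0176348
  π_D·p_D = 0.12 × 0.0864908 = 0.0103789
Evidence: 0.000688572 + 0.0131737 + 0.0176348 + 0.0103789 = 0.041876
P(Group A | the observation) = 0.000688572 / 0.041876 ≈ 0.016

0.016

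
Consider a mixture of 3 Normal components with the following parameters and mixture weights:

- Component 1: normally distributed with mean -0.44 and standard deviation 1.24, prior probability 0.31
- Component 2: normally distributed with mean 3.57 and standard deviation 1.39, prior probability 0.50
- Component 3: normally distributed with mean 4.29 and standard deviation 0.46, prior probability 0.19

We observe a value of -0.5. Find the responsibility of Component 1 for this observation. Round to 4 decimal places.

0.9806

Posterior ∝ prior × likelihood, so P(k | x) ∝ π_k f_k(x); normalise over all components.
Component likelihoods at x = -0.5:
  f_1 = (1/(1.24·√(2π)))·exp(−(-0.5−-0.44)²/(2·1.24²)) = 0.321728·exp(-0.00117) = 0.321351
  f_2 = (1/(1.39·√(2π)))·exp(−(-0.5−3.57)²/(2·1.39²)) = 0.287009·exp(-4.28676) = 0.0039462
  f_3 = (1/(0.46·√(2π)))·exp(−(-0.5−4.29)²/(2·0.46²)) = 0.867266·exp(-54.21574) = 2.4692e-24
Weight by the priors:
  π_1·f_1 = 0.31 × 0.321351 = 0.0996189
  π_2·f_2 = 0.50 × 0.0039462 = 0.0019731
  π_3·f_3 = 0.19 × 2.4692e-24 = 4.69148e-25
Sum: 0.0996189 + 0.0019731 + 4.69148e-25 = 0.101592
P(Component 1 | data) = 0.0996189 / 0.101592 ≈ 0.9806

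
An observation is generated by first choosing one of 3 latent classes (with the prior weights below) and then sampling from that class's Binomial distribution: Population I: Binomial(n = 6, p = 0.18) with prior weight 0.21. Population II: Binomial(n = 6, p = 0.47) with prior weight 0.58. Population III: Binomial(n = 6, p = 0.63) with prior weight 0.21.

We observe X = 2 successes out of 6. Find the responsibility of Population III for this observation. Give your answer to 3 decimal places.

P(component k | x) = π_k·f_k(x) / marginal(x), where marginal(x) = Σ_j π_j·f_j(x).
Component likelihoods at x = 2 successes out of 6:
  p_I = C(6,2)·0.18^2·0.82^4 = 15·0.0324·0.452122 = 0.219731
  p_II = C(6,2)·0.47^2·0.53^4 = 15·0.2209·0.0789048 = 0.261451
  p_III = C(6,2)·0.63^2·0.37^4 = 15·0.3969·0.0187416 = 0.111578
Multiply by the mixture weights:
  π_I·p_I = 0.21 × 0.219731 = 0.0461435
  π_II·p_II = 0.58 × 0.261451 = 0.151642
  π_III·p_III = 0.21 × 0.111578 = 0.0234314
Normaliser: 0.0461435 + 0.151642 + 0.0234314 = 0.221217
So the posterior for Population III is 0.0234314 / 0.221217 ≈ 0.106.

0.106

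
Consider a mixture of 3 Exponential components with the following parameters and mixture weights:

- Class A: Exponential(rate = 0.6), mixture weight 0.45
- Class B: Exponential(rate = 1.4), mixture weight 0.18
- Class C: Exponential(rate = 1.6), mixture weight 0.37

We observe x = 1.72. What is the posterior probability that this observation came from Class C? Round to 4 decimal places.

0.2411

The responsibility of component k is P(Z=k) f_k(x) divided by Σ_j P(Z=j) f_j(x).
Exponential densities:
  p_A = 0.6·e^(−0.6·1.72) = 0.6·e^(−1.0320) = 0.213776
  p_B = 1.4·e^(−1.4·1.72) = 1.4·e^(−2.4080) = 0.125993
  p_C = 1.6·e^(−1.6·1.72) = 1.6·e^(−2.7520) = 0.10208
Multiply by the mixture weights:
  P(Z=A)·p_A = 0.45 × 0.213776 = 0.0961993
  P(Z=B)·p_B = 0.18 × 0.125993 = 0.0226788
  P(Z=C)·p_C = 0.37 × 0.10208 = 0.0377697
Normaliser: 0.0961993 + 0.0226788 + 0.0377697 = 0.156648
P(Class C | 1.72) = 0.0377697 / 0.156648 ≈ 0.2411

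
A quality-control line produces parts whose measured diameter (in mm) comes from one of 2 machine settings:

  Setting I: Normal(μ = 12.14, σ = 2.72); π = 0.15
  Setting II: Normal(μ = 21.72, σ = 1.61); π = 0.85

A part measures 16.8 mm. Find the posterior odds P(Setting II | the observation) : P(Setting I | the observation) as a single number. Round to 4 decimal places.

The posterior odds equal the prior odds times the likelihood ratio: (π_i/π_j)·(f_i(x)/f_j(x)).
Component likelihoods at x = 16.8 mm:
  f_I = (1/(2.72·√(2π)))·exp(−(16.8−12.14)²/(2·2.72²)) = 0.146670·exp(-1.46759) = 0.0338046
  f_II = (1/(1.61·√(2π)))·exp(−(16.8−21.72)²/(2·1.61²)) = 0.247790·exp(-4.66926) = 0.00232407
Odds = (0.85/0.15) × (0.00232407/0.0338046) = 5.66667 × 0.06875 ≈ 0.3896

0.3896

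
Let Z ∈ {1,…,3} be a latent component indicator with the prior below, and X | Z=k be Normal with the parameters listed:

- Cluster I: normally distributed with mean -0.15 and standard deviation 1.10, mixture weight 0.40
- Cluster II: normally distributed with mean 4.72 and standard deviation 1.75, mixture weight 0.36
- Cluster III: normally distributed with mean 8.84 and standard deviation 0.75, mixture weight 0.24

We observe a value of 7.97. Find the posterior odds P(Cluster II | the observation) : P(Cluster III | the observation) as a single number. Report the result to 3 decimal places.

0.225

The posterior odds equal the prior odds times the likelihood ratio: (P(Z=i)/P(Z=j))·(f_i(x)/f_j(x)).
Component likelihoods at x = 7.97:
  p_I = 5.33206e-13
  p_II = 0.0406383
  p_III = 0.271429
Odds = (0.36/0.24) × (0.0406383/0.271429) = 1.5 × 0.14972 ≈ 0.225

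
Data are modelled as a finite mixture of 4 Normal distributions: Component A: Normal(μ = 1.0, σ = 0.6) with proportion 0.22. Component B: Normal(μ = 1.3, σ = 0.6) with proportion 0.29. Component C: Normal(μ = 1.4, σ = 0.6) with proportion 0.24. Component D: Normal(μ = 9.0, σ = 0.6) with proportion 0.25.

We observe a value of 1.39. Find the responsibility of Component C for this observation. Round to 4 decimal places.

The responsibility of component k is π_k f_k(x) divided by Σ_j π_j f_j(x).
Normal densities:
  p_A = (1/(0.6·√(2π)))·exp(−(1.39−1.0)²/(2·0.6²)) = 0.664904·exp(-0.21125) = 0.538287
  p_B = (1/(0.6·√(2π)))·exp(−(1.39−1.3)²/(2·0.6²)) = 0.664904·exp(-0.01125) = 0.657466
  p_C = (1/(0.6·√(2π)))·exp(−(1.39−1.4)²/(2·0.6²)) = 0.664904·exp(-0.00014) = 0.664811
  p_D = (1/(0.6·√(2π)))·exp(−(1.39−9.0)²/(2·0.6²)) = 0.664904·exp(-80.43347) = 7.77939e-36
Unnormalised posteriors:
  π_A·p_A = 0.22 × 0.538287 = 0.118423
  π_B·p_B = 0.29 × 0.657466 = 0.190665
  π_C·p_C = 0.24 × 0.664811 = 0.159555
  π_D·p_D = 0.25 × 7.77939e-36 = 1.94485e-36
Denominator: 0.118423 + 0.190665 + 0.159555 + 1.94485e-36 = 0.468643
Responsibility of Component C: 0.159555 / 0.468643 ≈ 0.3405

0.3405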